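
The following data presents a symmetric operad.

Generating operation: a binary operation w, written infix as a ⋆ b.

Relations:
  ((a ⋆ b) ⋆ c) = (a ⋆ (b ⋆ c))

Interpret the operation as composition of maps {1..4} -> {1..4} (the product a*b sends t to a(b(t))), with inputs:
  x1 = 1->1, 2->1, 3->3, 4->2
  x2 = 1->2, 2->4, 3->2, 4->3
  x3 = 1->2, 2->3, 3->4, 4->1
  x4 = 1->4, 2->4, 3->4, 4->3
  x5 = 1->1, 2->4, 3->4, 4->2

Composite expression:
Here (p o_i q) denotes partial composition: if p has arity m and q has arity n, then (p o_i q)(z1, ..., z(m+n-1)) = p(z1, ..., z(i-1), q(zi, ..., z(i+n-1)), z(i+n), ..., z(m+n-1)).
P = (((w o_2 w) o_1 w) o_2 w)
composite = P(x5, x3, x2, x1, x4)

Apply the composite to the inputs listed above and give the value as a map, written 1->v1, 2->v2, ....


1->1, 2->1, 3->1, 4->4

(x3 ⋆ x2) = 1->3, 2->1, 3->3, 4->4
(x5 ⋆ (x3 ⋆ x2)) = 1->4, 2->1, 3->4, 4->2
(x1 ⋆ x4) = 1->2, 2->2, 3->2, 4->3
((x5 ⋆ (x3 ⋆ x2)) ⋆ (x1 ⋆ x4)) = 1->1, 2->1, 3->1, 4->4


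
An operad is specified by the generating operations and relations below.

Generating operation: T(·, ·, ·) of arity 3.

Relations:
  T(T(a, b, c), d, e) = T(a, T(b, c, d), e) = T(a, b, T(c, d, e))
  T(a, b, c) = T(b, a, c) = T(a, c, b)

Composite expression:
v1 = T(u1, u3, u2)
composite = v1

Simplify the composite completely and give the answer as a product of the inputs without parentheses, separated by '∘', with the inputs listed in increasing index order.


u1 ∘ u2 ∘ u3

With T associative and commutative, the u-input set is all that matters.
T(u1, u3, u2) reduces to u1 ∘ u3 ∘ u2
reordering the factors by index: u1 ∘ u2 ∘ u3


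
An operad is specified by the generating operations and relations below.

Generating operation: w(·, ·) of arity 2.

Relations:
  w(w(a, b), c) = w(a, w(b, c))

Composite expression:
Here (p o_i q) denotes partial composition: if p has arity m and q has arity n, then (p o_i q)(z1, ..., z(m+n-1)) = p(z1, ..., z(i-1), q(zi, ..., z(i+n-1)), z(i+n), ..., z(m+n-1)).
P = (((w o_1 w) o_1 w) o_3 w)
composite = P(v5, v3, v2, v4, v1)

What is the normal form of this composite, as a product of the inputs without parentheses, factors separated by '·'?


v5 · v3 · v2 · v4 · v1

Under associativity of w, the answer is the v's in reading order.
w(v5, v3) unparenthesizes to v5 · v3
w(v2, v4) unparenthesizes to v2 · v4
w(w(v5, v3), w(v2, v4)) unparenthesizes to v5 · v3 · v2 · v4
w(w(w(v5, v3), w(v2, v4)), v1) unparenthesizes to v5 · v3 · v2 · v4 · v1


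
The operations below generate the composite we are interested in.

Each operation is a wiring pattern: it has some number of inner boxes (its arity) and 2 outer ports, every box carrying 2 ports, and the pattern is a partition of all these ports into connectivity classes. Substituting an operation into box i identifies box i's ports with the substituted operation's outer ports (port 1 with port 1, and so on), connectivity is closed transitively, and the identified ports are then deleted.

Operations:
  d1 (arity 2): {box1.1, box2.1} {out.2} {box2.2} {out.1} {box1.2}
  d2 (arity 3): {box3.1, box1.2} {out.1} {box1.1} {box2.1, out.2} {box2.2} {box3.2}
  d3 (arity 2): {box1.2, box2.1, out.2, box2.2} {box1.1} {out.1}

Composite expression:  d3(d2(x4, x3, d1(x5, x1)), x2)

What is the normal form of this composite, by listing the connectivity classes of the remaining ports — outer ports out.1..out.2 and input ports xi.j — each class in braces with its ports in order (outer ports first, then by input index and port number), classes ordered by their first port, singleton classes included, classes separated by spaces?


Two ports join when wires chain via d3-identified ports.
after d1, the pattern on (x5, x1) reads {out.1} {out.2} {x1.1, x5.1} {x1.2} {x5.2} (out.j = its outer ports)
after d2, the pattern on (x4, x3, x5, x1) reads {out.1} {out.2, x3.1} {x1.1, x5.1} {x1.2} {x3.2} {x4.1} {x4.2} {x5.2} (out.j = its outer ports)
after d3, the pattern on (x4, x3, x5, x1, x2) reads {out.1} {out.2, x2.1, x2.2, x3.1} {x1.1, x5.1} {x1.2} {x3.2} {x4.1} {x4.2} {x5.2} (out.j = its outer ports)

{out.1} {out.2, x2.1, x2.2, x3.1} {x1.1, x5.1} {x1.2} {x3.2} {x4.1} {x4.2} {x5.2}


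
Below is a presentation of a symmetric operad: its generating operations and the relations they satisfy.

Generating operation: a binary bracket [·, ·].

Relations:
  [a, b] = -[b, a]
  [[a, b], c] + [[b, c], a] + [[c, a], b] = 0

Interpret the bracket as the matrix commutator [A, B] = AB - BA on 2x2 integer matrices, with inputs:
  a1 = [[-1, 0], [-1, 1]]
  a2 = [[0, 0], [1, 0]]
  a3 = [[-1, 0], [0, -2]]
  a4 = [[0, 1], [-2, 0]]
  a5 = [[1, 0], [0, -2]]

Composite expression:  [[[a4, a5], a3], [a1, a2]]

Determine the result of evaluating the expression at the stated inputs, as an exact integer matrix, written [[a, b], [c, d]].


[a4, a5] = [[0, -3], [-6, 0]]
[[a4, a5], a3] = [[0, 3], [-6, 0]]
[a1, a2] = [[0, 0], [2, 0]]
[[[a4, a5], a3], [a1, a2]] = [[6, 0], [0, -6]]

[[6, 0], [0, -6]]


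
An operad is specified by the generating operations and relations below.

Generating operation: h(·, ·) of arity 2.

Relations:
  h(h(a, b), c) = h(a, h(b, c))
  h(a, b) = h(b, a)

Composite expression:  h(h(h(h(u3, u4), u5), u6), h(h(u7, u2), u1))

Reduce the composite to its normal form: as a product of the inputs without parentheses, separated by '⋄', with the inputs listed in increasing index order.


u1 ⋄ u2 ⋄ u3 ⋄ u4 ⋄ u5 ⋄ u6 ⋄ u7

Key point: h commutes, so take the u-inputs in any fixed order.
h(u3, u4) collapses to u3 ⋄ u4
h(h(u3, u4), u5) collapses to u3 ⋄ u4 ⋄ u5
h(h(h(u3, u4), u5), u6) collapses to u3 ⋄ u4 ⋄ u5 ⋄ u6
h(u7, u2) collapses to u7 ⋄ u2
h(h(u7, u2), u1) collapses to u7 ⋄ u2 ⋄ u1
h(h(h(h(u3, u4), u5), u6), h(h(u7, u2), u1)) collapses to u3 ⋄ u4 ⋄ u5 ⋄ u6 ⋄ u7 ⋄ u2 ⋄ u1
the factors in increasing index order: u1 ⋄ u2 ⋄ u3 ⋄ u4 ⋄ u5 ⋄ u6 ⋄ u7


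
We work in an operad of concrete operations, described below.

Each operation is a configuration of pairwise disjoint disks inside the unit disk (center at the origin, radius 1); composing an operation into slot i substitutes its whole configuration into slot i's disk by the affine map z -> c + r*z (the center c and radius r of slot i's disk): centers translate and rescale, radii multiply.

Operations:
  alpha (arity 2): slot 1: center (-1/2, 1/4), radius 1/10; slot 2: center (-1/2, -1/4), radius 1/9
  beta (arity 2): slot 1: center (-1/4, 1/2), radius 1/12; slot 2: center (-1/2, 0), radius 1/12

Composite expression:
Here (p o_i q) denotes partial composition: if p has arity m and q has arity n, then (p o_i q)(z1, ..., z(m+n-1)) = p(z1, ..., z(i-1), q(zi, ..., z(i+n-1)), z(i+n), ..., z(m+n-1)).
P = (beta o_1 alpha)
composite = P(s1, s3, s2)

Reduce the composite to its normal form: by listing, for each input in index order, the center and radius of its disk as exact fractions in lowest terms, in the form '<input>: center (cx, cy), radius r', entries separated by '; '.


s1: center (-7/24, 25/48), radius 1/120; s2: center (-1/2, 0), radius 1/12; s3: center (-7/24, 23/48), radius 1/108

Follow each s-input down from beta: c' goes to c + r*c', radius to r*r'.
tracing s1 down its 2-map path: center (-7/24, 25/48), radius 1/120
tracing s3 down its 2-map path: center (-7/24, 23/48), radius 1/108
tracing s2 down its 1-map path: center (-1/2, 0), radius 1/12


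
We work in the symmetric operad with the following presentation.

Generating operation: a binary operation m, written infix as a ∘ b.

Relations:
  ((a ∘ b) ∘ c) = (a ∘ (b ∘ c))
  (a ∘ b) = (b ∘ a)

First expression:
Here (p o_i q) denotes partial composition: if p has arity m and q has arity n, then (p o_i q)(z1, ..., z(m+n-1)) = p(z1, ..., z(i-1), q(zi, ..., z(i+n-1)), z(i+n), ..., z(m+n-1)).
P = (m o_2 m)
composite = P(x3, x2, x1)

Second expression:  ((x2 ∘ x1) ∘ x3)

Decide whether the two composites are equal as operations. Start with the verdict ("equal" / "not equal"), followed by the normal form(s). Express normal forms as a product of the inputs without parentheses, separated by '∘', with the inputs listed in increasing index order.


equal: each reduces to x1 ∘ x2 ∘ x3

The first composite normalizes to x1 ∘ x2 ∘ x3
The second composite normalizes to x1 ∘ x2 ∘ x3
One common form — equal.


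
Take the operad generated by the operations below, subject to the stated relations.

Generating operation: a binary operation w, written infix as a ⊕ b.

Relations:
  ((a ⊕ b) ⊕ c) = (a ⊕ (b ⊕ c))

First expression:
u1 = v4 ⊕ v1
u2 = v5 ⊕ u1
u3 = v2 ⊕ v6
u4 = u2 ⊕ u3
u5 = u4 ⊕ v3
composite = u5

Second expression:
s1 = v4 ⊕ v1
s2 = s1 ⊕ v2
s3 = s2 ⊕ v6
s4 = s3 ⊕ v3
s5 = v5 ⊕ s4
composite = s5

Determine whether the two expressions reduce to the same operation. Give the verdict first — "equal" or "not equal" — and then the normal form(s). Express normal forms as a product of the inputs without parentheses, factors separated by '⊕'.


equal; the common form is v5 ⊕ v4 ⊕ v1 ⊕ v2 ⊕ v6 ⊕ v3

The first expression, normalized: v5 ⊕ v4 ⊕ v1 ⊕ v2 ⊕ v6 ⊕ v3
The second expression, normalized: v5 ⊕ v4 ⊕ v1 ⊕ v2 ⊕ v6 ⊕ v3
Both agree, so they are equal.


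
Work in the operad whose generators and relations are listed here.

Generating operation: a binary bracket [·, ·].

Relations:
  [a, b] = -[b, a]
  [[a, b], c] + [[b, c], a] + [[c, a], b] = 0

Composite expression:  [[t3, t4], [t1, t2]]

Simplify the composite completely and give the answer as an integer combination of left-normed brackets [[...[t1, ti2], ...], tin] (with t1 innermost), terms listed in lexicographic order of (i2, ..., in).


-[[[t1, t2], t3], t4] + [[[t1, t2], t4], t3]

Antisymmetry and Jacobi reduce to t1-anchored left-normed brackets.
Composite bracket: [[t3, t4], [t1, t2]]
Each bracket splits as ab - ba, giving 8 signed words (2^3 = 8).
Only words starting with t1 matter:
  t1t2t3t4 appears with sign -1, giving the term -[[[t1, t2], t3], t4]
  t1t2t4t3 appears with sign +1, giving the term +[[[t1, t2], t4], t3]


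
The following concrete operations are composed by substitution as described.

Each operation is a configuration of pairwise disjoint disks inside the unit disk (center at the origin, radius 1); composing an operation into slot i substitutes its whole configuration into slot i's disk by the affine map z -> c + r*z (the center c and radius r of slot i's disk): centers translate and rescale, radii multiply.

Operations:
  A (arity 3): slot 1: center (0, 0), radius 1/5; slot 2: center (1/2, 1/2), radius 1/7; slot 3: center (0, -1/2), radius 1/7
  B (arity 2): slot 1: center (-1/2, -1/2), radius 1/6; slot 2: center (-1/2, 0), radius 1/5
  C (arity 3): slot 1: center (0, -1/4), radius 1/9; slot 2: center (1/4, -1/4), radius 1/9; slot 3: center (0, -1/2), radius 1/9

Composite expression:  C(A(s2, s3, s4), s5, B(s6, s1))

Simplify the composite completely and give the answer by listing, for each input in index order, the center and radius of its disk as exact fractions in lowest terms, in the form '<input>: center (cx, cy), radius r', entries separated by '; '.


Follow each s-input down from C: c' goes to c + r*c', radius to r*r'.
s2 passes through 2 substitutions, ending at center (0, -1/4), radius 1/45
s3 passes through 2 substitutions, ending at center (1/18, -7/36), radius 1/63
s4 passes through 2 substitutions, ending at center (0, -11/36), radius 1/63
s5 passes through 1 substitution, ending at center (1/4, -1/4), radius 1/9
s6 passes through 2 substitutions, ending at center (-1/18, -5/9), radius 1/54
s1 passes through 2 substitutions, ending at center (-1/18, -1/2), radius 1/45

s1: center (-1/18, -1/2), radius 1/45; s2: center (0, -1/4), radius 1/45; s3: center (1/18, -7/36), radius 1/63; s4: center (0, -11/36), radius 1/63; s5: center (1/4, -1/4), radius 1/9; s6: center (-1/18, -5/9), radius 1/54


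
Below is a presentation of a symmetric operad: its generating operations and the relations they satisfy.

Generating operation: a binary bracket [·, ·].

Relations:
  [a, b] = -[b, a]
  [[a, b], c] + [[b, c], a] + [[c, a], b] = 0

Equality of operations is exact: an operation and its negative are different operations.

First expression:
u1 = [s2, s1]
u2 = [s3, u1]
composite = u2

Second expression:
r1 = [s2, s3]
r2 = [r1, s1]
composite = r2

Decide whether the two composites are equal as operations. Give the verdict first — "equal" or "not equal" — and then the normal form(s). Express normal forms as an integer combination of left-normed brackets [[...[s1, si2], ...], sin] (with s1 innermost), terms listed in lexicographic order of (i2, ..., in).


not equal — first [[s1, s2], s3], second -[[s1, s2], s3] + [[s1, s3], s2]

Reducing the first expression gives [[s1, s2], s3]
Reducing the second expression gives -[[s1, s2], s3] + [[s1, s3], s2]
No match — not equal.


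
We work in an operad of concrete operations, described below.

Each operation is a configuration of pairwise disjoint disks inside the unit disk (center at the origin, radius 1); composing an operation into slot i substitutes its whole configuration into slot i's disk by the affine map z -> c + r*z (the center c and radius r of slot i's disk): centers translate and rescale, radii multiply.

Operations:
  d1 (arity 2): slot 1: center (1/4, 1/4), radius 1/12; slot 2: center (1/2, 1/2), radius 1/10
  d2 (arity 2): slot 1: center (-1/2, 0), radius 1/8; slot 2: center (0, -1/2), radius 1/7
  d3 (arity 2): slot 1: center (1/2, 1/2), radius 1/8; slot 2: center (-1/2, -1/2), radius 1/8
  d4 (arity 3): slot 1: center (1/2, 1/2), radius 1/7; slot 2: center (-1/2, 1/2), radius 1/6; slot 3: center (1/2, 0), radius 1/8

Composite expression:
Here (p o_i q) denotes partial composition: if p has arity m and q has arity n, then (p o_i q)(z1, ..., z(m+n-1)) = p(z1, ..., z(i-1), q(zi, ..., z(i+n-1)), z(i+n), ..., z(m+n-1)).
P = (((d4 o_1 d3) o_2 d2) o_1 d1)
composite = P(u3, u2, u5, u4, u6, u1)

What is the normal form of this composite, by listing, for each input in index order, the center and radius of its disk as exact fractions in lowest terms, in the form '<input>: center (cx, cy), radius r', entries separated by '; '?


Follow each u-input down from d4: c' goes to c + r*c', radius to r*r'.
u3 passes through 3 substitutions, ending at center (129/224, 129/224), radius 1/672
u2 passes through 3 substitutions, ending at center (65/112, 65/112), radius 1/560
u5 passes through 3 substitutions, ending at center (47/112, 3/7), radius 1/448
u4 passes through 3 substitutions, ending at center (3/7, 47/112), radius 1/392
u6 passes through 1 substitution, ending at center (-1/2, 1/2), radius 1/6
u1 passes through 1 substitution, ending at center (1/2, 0), radius 1/8

u1: center (1/2, 0), radius 1/8; u2: center (65/112, 65/112), radius 1/560; u3: center (129/224, 129/224), radius 1/672; u4: center (3/7, 47/112), radius 1/392; u5: center (47/112, 3/7), radius 1/448; u6: center (-1/2, 1/2), radius 1/6


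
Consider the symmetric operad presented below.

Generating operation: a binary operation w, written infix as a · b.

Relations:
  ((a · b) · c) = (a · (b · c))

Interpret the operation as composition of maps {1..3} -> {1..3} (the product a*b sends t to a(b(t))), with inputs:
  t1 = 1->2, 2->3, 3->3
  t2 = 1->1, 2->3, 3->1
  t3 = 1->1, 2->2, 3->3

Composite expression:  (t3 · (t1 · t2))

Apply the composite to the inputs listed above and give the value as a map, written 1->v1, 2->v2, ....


1->2, 2->3, 3->2

(t1 · t2) = 1->2, 2->3, 3->2
(t3 · (t1 · t2)) = 1->2, 2->3, 3->2


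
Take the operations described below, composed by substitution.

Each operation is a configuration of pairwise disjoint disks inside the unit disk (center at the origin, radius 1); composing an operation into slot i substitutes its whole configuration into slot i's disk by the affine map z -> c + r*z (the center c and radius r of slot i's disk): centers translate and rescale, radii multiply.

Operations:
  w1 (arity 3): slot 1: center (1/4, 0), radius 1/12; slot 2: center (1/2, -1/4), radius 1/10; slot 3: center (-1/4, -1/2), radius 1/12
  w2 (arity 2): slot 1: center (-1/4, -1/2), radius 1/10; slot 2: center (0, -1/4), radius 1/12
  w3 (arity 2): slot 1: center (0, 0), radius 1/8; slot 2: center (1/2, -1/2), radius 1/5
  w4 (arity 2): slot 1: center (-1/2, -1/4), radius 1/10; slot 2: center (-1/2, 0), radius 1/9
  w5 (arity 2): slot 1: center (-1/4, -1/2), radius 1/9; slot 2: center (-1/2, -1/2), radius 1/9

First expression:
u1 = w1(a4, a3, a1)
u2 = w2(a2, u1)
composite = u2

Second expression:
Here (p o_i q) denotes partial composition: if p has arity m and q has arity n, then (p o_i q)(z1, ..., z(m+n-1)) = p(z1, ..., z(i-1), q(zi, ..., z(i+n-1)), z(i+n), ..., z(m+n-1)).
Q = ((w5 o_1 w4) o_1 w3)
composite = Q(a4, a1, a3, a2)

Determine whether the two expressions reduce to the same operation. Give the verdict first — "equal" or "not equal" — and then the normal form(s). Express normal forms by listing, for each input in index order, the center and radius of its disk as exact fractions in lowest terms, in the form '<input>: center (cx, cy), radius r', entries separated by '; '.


not equal; first: a1: center (-1/48, -7/24), radius 1/144; a2: center (-1/4, -1/2), radius 1/10; a3: center (1/24, -13/48), radius 1/120; a4: center (1/48, -1/4), radius 1/144; second: a1: center (-3/10, -8/15), radius 1/450; a2: center (-1/2, -1/2), radius 1/9; a3: center (-11/36, -1/2), radius 1/81; a4: center (-11/36, -19/36), radius 1/720


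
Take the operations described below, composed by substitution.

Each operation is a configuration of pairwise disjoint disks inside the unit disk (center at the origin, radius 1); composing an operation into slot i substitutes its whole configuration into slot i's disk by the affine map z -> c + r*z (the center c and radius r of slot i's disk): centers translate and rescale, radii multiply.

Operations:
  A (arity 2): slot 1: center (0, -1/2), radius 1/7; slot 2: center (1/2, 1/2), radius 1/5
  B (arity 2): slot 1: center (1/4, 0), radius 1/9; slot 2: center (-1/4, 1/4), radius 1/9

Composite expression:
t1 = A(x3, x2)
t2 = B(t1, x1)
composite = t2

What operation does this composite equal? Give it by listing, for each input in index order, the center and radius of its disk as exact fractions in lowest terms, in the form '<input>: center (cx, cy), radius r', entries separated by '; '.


x1: center (-1/4, 1/4), radius 1/9; x2: center (11/36, 1/18), radius 1/45; x3: center (1/4, -1/18), radius 1/63

Only the slot chain above each x matters under B; compose those maps.
tracing x3 down its 2-map path: center (1/4, -1/18), radius 1/63
tracing x2 down its 2-map path: center (11/36, 1/18), radius 1/45
tracing x1 down its 1-map path: center (-1/4, 1/4), radius 1/9


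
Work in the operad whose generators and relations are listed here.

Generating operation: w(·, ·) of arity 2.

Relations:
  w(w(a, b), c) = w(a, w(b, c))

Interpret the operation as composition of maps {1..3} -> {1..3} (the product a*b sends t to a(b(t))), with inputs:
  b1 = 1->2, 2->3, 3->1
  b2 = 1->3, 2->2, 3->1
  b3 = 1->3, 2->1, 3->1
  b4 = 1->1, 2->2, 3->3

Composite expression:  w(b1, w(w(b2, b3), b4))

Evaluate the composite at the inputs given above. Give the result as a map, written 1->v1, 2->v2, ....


w(b2, b3) = 1->1, 2->3, 3->3
w(w(b2, b3), b4) = 1->1, 2->3, 3->3
w(b1, w(w(b2, b3), b4)) = 1->2, 2->1, 3->1

1->2, 2->1, 3->1


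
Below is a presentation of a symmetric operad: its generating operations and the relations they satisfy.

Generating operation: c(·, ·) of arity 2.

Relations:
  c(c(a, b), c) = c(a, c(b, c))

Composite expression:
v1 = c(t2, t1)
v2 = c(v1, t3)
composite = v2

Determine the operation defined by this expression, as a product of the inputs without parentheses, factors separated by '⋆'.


t2 ⋆ t1 ⋆ t3

All parenthesizations of c agree; list the t-inputs left to right.
c(t2, t1) spells out as t2 ⋆ t1
c(c(t2, t1), t3) spells out as t2 ⋆ t1 ⋆ t3


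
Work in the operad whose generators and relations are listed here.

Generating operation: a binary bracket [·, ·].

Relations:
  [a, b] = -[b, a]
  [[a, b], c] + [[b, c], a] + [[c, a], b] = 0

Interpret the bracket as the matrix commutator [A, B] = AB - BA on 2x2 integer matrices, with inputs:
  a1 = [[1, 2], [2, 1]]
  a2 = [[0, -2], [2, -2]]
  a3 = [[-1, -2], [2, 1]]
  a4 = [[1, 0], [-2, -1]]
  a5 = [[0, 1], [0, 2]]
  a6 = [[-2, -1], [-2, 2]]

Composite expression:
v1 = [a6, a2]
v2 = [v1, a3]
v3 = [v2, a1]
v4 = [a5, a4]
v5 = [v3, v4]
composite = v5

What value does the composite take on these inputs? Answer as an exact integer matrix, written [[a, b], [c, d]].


[[-672, 224], [896, 672]]

[a6, a2] = [[-6, 10], [4, 6]]
[[a6, a2], a3] = [[28, 44], [16, -28]]
[[[a6, a2], a3], a1] = [[56, 112], [-112, -56]]
[a5, a4] = [[-2, -2], [-4, 2]]
[[[[a6, a2], a3], a1], [a5, a4]] = [[-672, 224], [896, 672]]


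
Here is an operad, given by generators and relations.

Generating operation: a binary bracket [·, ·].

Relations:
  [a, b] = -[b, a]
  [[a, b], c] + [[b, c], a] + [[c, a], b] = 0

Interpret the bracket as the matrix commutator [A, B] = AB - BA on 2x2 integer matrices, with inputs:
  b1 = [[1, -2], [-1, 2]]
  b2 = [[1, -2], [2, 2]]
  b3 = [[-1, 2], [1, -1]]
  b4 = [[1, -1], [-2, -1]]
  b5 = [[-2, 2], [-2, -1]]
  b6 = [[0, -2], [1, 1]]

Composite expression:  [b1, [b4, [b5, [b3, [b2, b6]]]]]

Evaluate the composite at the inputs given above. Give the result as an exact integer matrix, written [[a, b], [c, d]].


[b2, b6] = [[2, 0], [-1, -2]]
[b3, [b2, b6]] = [[-2, -8], [4, 2]]
[b5, [b3, [b2, b6]]] = [[-8, 16], [12, 8]]
[b4, [b5, [b3, [b2, b6]]]] = [[20, 16], [8, -20]]
[b1, [b4, [b5, [b3, [b2, b6]]]]] = [[0, 64], [-32, 0]]

[[0, 64], [-32, 0]]


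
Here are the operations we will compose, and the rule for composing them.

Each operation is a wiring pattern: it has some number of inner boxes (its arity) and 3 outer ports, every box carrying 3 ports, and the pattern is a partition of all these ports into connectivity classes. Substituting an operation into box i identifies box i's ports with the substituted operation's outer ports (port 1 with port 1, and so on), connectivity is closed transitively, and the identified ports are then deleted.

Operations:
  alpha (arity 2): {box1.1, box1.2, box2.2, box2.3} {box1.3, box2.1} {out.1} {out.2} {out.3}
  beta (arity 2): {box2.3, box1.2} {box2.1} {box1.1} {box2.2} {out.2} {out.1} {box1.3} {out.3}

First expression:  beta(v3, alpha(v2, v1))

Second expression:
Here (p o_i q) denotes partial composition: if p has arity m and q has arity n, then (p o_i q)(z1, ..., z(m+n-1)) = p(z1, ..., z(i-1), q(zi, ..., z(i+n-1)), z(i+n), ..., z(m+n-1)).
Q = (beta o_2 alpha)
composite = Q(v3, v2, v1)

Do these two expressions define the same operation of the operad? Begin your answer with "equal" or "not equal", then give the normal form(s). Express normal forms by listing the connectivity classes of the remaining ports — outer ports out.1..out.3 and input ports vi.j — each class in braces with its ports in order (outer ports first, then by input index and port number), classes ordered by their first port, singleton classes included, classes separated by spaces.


equal: each reduces to {out.1} {out.2} {out.3} {v1.1, v2.3} {v1.2, v1.3, v2.1, v2.2} {v3.1} {v3.2} {v3.3}

The first expression, normalized: {out.1} {out.2} {out.3} {v1.1, v2.3} {v1.2, v1.3, v2.1, v2.2} {v3.1} {v3.2} {v3.3}
The second expression, normalized: {out.1} {out.2} {out.3} {v1.1, v2.3} {v1.2, v1.3, v2.1, v2.2} {v3.1} {v3.2} {v3.3}
Both agree, so they are equal.


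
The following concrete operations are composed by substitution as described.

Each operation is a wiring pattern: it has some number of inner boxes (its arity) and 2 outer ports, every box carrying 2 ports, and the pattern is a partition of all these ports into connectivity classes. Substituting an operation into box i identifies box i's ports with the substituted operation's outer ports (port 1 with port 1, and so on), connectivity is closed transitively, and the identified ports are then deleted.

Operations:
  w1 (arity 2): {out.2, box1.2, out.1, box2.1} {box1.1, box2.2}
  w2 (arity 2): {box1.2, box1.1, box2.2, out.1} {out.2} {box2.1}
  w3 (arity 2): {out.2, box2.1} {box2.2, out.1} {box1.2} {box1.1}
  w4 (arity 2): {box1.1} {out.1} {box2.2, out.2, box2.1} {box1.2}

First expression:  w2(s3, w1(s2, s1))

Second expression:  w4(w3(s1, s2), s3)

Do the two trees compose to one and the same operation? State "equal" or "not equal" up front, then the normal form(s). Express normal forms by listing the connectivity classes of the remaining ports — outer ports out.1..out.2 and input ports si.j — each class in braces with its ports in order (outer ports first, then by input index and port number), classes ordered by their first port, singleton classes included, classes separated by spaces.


not equal; the first gives {out.1, s1.1, s2.2, s3.1, s3.2} {out.2} {s1.2, s2.1} and the second {out.1} {out.2, s3.1, s3.2} {s1.1} {s1.2} {s2.1} {s2.2}

The first composite normalizes to {out.1, s1.1, s2.2, s3.1, s3.2} {out.2} {s1.2, s2.1}
The second composite normalizes to {out.1} {out.2, s3.1, s3.2} {s1.1} {s1.2} {s2.1} {s2.2}
Different reductions; not equal.


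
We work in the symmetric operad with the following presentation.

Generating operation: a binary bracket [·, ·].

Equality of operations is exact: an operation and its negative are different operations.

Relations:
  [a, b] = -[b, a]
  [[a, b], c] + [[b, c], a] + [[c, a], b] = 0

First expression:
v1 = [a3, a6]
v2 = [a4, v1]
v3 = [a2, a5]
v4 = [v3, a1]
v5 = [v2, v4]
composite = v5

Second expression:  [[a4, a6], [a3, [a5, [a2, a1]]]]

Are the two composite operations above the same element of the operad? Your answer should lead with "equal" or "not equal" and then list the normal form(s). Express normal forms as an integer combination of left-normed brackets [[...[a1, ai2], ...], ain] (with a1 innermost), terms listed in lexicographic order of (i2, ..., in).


Reducing the first expression gives -[[[[[a1, a2], a5], a3], a6], a4] + [[[[[a1, a2], a5], a4], a3], a6] - [[[[[a1, a2], a5], a4], a6], a3] + [[[[[a1, a2], a5], a6], a3], a4] + [[[[[a1, a5], a2], a3], a6], a4] - [[[[[a1, a5], a2], a4], a3], a6] + [[[[[a1, a5], a2], a4], a6], a3] - [[[[[a1, a5], a2], a6], a3], a4]
Reducing the second expression gives [[[[[a1, a2], a5], a3], a4], a6] - [[[[[a1, a2], a5], a3], a6], a4]
They disagree, so not equal.

not equal: they reduce to -[[[[[a1, a2], a5], a3], a6], a4] + [[[[[a1, a2], a5], a4], a3], a6] - [[[[[a1, a2], a5], a4], a6], a3] + [[[[[a1, a2], a5], a6], a3], a4] + [[[[[a1, a5], a2], a3], a6], a4] - [[[[[a1, a5], a2], a4], a3], a6] + [[[[[a1, a5], a2], a4], a6], a3] - [[[[[a1, a5], a2], a6], a3], a4] and [[[[[a1, a2], a5], a3], a4], a6] - [[[[[a1, a2], a5], a3], a6], a4]


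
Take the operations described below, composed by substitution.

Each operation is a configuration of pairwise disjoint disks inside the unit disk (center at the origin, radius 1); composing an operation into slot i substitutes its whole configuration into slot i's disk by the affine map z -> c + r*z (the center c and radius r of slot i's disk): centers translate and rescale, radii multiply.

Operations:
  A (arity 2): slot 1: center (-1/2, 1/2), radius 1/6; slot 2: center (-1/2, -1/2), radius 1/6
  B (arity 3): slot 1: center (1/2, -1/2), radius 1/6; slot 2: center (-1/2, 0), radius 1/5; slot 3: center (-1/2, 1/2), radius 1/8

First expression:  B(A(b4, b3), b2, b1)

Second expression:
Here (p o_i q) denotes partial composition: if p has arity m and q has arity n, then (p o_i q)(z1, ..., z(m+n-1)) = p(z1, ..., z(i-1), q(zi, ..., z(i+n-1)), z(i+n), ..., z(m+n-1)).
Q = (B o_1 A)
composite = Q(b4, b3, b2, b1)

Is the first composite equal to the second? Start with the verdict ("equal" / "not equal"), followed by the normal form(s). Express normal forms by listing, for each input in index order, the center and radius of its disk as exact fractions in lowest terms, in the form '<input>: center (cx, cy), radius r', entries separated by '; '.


equal; both compose to b1: center (-1/2, 1/2), radius 1/8; b2: center (-1/2, 0), radius 1/5; b3: center (5/12, -7/12), radius 1/36; b4: center (5/12, -5/12), radius 1/36

In normal form, the first expression is b1: center (-1/2, 1/2), radius 1/8; b2: center (-1/2, 0), radius 1/5; b3: center (5/12, -7/12), radius 1/36; b4: center (5/12, -5/12), radius 1/36
In normal form, the second expression is b1: center (-1/2, 1/2), radius 1/8; b2: center (-1/2, 0), radius 1/5; b3: center (5/12, -7/12), radius 1/36; b4: center (5/12, -5/12), radius 1/36
The normal forms match — equal.


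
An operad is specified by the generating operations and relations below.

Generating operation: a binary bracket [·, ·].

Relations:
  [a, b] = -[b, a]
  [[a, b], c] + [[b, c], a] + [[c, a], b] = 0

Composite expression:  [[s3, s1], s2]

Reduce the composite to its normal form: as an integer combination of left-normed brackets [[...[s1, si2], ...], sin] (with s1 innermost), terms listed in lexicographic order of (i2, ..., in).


-[[s1, s3], s2]


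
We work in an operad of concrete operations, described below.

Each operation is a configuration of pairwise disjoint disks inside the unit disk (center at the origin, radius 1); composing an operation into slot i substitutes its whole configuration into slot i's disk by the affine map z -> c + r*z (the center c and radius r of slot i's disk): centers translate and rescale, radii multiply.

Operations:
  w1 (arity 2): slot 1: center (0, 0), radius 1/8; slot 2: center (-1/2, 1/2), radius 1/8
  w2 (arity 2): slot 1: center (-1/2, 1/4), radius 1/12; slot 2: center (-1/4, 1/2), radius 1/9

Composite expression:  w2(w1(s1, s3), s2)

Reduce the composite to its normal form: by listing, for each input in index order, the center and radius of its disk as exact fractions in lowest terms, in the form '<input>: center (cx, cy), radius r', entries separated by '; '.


s1: center (-1/2, 1/4), radius 1/96; s2: center (-1/4, 1/2), radius 1/9; s3: center (-13/24, 7/24), radius 1/96

Only the slot chain above each s matters under w2; compose those maps.
input s1: composing its 2 substitution steps yields center (-1/2, 1/4), radius 1/96
input s3: composing its 2 substitution steps yields center (-13/24, 7/24), radius 1/96
input s2: composing its 1 substitution step yields center (-1/4, 1/2), radius 1/9


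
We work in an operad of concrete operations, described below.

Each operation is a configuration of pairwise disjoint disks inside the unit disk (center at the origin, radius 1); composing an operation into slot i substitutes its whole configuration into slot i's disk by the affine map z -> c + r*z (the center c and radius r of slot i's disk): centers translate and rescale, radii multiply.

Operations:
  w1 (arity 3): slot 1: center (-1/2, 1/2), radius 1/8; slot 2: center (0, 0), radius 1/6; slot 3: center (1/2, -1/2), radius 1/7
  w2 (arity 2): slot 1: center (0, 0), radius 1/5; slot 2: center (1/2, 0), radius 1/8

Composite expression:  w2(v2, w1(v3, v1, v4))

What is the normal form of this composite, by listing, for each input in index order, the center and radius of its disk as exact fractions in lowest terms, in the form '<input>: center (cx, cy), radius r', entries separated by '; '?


v1: center (1/2, 0), radius 1/48; v2: center (0, 0), radius 1/5; v3: center (7/16, 1/16), radius 1/64; v4: center (9/16, -1/16), radius 1/56

Affine substitution under w2: radii multiply and v-centers shift.
v2 passes through 1 substitution, ending at center (0, 0), radius 1/5
v3 passes through 2 substitutions, ending at center (7/16, 1/16), radius 1/64
v1 passes through 2 substitutions, ending at center (1/2, 0), radius 1/48
v4 passes through 2 substitutions, ending at center (9/16, -1/16), radius 1/56


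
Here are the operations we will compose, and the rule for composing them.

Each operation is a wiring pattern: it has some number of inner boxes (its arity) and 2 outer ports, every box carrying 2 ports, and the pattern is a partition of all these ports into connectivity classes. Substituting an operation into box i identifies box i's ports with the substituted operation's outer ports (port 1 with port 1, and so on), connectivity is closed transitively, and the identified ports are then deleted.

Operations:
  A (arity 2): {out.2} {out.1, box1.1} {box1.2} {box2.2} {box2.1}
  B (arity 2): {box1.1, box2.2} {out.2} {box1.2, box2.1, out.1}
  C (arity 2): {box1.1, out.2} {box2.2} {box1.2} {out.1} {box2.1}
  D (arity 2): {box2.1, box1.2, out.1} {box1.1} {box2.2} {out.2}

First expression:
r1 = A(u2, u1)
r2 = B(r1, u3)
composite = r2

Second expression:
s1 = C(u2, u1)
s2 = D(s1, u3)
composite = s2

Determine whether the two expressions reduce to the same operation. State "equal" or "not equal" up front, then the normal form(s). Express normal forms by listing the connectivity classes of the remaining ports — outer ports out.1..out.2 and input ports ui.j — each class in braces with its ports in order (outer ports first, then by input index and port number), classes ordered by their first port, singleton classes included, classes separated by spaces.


not equal; first: {out.1, u3.1} {out.2} {u1.1} {u1.2} {u2.1, u3.2} {u2.2}; second: {out.1, u2.1, u3.1} {out.2} {u1.1} {u1.2} {u2.2} {u3.2}

The first expression, normalized: {out.1, u3.1} {out.2} {u1.1} {u1.2} {u2.1, u3.2} {u2.2}
The second expression, normalized: {out.1, u2.1, u3.1} {out.2} {u1.1} {u1.2} {u2.2} {u3.2}
The normal forms differ: not equal.


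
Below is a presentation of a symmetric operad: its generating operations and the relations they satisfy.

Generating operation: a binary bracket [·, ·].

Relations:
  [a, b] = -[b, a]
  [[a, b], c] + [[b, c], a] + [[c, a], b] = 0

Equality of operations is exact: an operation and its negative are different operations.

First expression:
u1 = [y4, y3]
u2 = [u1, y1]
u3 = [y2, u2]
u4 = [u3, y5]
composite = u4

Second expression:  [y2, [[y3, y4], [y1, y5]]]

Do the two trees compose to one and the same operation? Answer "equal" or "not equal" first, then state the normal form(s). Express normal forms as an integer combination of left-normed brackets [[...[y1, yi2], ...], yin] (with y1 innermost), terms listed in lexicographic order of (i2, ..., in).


not equal: they reduce to -[[[[y1, y3], y4], y2], y5] + [[[[y1, y4], y3], y2], y5] and [[[[y1, y5], y3], y4], y2] - [[[[y1, y5], y4], y3], y2]

Reducing the first expression gives -[[[[y1, y3], y4], y2], y5] + [[[[y1, y4], y3], y2], y5]
Reducing the second expression gives [[[[y1, y5], y3], y4], y2] - [[[[y1, y5], y4], y3], y2]
No match — not equal.


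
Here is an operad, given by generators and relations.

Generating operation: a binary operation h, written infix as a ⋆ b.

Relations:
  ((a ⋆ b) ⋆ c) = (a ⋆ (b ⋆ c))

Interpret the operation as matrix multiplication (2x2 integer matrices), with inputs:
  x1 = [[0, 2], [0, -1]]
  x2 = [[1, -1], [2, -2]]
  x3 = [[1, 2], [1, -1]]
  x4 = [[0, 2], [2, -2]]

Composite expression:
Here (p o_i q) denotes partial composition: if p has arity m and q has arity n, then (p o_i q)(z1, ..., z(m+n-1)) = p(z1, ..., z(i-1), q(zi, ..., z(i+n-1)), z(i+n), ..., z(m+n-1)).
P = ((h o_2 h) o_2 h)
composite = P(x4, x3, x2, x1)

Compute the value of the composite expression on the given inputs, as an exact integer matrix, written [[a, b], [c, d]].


[[0, -6], [0, 36]]

(x3 ⋆ x2) = [[5, -5], [-1, 1]]
((x3 ⋆ x2) ⋆ x1) = [[0, 15], [0, -3]]
(x4 ⋆ ((x3 ⋆ x2) ⋆ x1)) = [[0, -6], [0, 36]]


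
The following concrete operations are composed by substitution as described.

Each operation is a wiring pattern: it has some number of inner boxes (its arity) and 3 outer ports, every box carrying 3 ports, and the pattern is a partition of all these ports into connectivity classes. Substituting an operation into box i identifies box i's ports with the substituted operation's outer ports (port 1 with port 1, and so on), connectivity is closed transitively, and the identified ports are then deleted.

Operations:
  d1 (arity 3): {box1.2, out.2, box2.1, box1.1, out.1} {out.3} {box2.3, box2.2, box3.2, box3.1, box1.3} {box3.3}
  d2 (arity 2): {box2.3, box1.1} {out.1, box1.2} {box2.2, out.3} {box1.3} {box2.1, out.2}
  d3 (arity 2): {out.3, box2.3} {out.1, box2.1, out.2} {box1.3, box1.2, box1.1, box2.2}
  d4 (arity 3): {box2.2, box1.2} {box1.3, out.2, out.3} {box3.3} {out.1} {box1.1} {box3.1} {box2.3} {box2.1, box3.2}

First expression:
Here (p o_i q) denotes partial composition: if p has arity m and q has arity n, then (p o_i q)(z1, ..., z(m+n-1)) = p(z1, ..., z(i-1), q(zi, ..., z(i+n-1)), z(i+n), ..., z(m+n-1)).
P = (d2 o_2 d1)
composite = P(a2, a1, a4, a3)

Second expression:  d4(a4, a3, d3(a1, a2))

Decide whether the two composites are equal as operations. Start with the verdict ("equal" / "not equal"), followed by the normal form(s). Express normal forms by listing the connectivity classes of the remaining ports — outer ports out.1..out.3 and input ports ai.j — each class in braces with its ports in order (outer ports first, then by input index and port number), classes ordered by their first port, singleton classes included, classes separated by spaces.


not equal — first {out.1, a2.2} {out.2, out.3, a1.1, a1.2, a4.1} {a1.3, a3.1, a3.2, a4.2, a4.3} {a2.1} {a2.3} {a3.3}, second {out.1} {out.2, out.3, a4.3} {a1.1, a1.2, a1.3, a2.2} {a2.1, a3.1} {a2.3} {a3.2, a4.2} {a3.3} {a4.1}


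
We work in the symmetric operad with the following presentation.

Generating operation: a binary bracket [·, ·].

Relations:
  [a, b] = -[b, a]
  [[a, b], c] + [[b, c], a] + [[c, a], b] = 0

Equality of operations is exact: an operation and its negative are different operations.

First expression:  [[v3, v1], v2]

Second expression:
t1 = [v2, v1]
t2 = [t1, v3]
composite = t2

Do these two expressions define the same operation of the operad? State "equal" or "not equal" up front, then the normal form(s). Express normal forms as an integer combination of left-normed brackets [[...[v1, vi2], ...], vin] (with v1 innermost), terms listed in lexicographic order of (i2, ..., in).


not equal — first -[[v1, v3], v2], second -[[v1, v2], v3]

Reducing the first expression gives -[[v1, v3], v2]
Reducing the second expression gives -[[v1, v2], v3]
Distinct normal forms: not equal.


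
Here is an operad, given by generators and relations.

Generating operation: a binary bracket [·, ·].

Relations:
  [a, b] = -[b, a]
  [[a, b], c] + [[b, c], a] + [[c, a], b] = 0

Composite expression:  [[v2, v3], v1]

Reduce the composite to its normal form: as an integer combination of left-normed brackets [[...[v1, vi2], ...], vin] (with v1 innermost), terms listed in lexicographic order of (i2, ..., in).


-[[v1, v2], v3] + [[v1, v3], v2]

Expand each bracket as ab - ba; the v1-initial words give the coefficients.
Composite bracket: [[v2, v3], v1]
The bracket unfolds into 4 signed words via [a, b] = ab - ba (2^2 = 4).
Keep just the words that open with v1:
  v1v2v3 appears with sign -1, giving the term -[[v1, v2], v3]
  v1v3v2 appears with sign +1, giving the term +[[v1, v3], v2]


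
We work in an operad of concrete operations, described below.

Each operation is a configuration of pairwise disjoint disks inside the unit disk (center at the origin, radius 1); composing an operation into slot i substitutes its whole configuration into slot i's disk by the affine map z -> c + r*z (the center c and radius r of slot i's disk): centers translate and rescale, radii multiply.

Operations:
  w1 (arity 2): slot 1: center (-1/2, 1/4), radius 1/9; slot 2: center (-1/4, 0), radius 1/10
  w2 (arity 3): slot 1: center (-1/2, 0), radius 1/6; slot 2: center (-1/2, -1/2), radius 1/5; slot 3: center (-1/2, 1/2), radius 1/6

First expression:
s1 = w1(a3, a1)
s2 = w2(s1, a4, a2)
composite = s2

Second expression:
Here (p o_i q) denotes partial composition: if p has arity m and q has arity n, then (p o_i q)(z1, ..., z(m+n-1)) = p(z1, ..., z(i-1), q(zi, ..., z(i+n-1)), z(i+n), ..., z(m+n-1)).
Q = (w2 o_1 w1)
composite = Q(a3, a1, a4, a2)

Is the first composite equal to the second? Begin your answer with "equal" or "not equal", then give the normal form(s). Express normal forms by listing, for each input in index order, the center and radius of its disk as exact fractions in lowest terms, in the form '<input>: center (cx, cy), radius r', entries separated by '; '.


equal; the common form is a1: center (-13/24, 0), radius 1/60; a2: center (-1/2, 1/2), radius 1/6; a3: center (-7/12, 1/24), radius 1/54; a4: center (-1/2, -1/2), radius 1/5
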